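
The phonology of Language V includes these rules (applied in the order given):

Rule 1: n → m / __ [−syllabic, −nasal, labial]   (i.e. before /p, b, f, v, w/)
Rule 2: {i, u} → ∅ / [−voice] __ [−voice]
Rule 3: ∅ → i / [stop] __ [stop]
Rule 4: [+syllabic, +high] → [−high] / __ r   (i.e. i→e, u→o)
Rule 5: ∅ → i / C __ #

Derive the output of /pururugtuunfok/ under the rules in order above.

pororugituumfoki

Rule 1 (nasal place assimilation): /n/ precedes the labial consonant /f/, so it assimilates in place to [m]. /pururugtuunfok/ → pururugtuumfok.
Rule 2 (high vowel syncope): no segment meets the environment; /pururugtuumfok/ is unchanged.
Rule 3 (stop-cluster i-epenthesis): /g/ and /t/ form a stop–stop cluster, so [i] is inserted between them. /pururugtuumfok/ → pururugituumfok.
Rule 4 (pre-rhotic lowering): /u/ is a high vowel immediately before /r/, so it lowers to [o]. /u/ is a high vowel immediately before /r/, so it lowers to [o]. /pururugituumfok/ → pororugituumfok.
Rule 5 (final i-epenthesis): the form ends in the consonant /k/, so [i] is inserted word-finally. /pororugituumfok/ → pororugituumfoki.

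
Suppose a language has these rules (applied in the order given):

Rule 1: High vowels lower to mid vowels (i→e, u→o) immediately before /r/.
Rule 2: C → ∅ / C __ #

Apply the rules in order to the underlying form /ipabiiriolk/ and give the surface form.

Rule 1 (pre-rhotic lowering): /i/ is a high vowel immediately before /r/, so it lowers to [e]. /ipabiiriolk/ → ipabieriolk.
Rule 2 (final cluster simplification): /k/ is the second consonant of a word-final cluster /lk/, so it deletes. /ipabieriolk/ → ipabieriol.

ipabieriol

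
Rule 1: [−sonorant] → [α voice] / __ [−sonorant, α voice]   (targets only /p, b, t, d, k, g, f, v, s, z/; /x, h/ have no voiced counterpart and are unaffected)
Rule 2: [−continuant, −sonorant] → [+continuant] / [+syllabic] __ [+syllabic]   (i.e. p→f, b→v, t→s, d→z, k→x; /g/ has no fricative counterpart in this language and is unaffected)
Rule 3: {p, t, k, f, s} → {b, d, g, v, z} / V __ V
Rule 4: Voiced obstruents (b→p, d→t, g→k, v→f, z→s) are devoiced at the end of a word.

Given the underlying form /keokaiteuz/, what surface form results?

Rule 1 (regressive voicing assimilation): no segment meets the environment; /keokaiteuz/ is unchanged.
Rule 2 (intervocalic spirantization): /k/ is a stop between vowels /o/ and /a/, so it spirantizes to the fricative [x]. /t/ is a stop between vowels /i/ and /e/, so it spirantizes to the fricative [s]. /keokaiteuz/ → keoxaiseuz.
Rule 3 (intervocalic voicing): /s/ is a voiceless obstruent between vowels /i/ and /e/, so it voices to [z]. /keoxaiseuz/ → keoxaizeuz.
Rule 4 (final devoicing): /z/ is a voiced obstruent in word-final position, so it devoices to [s]. /keoxaizeuz/ → keoxaizeus.

keoxaizeus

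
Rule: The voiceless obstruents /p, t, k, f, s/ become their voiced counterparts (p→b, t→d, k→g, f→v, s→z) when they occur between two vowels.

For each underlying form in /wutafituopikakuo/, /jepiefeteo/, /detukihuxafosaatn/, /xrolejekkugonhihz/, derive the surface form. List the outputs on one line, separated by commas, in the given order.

wudaviduobigaguo, jebievedeo, dedugihuxavozaatn, xrolejekkugonhihz

/wutafituopikakuo/: /t/ is a voiceless obstruent between vowels /u/ and /a/, so it voices to [d]. /f/ is a voiceless obstruent between vowels /a/ and /i/, so it voices to [v]. /t/ is a voiceless obstruent between vowels /i/ and /u/, so it voices to [d]. /p/ is a voiceless obstruent between vowels /o/ and /i/, so it voices to [b]. /k/ is a voiceless obstruent between vowels /i/ and /a/, so it voices to [g]. /k/ is a voiceless obstruent between vowels /a/ and /u/, so it voices to [g]. → [wudaviduobigaguo].
/jepiefeteo/: /p/ is a voiceless obstruent between vowels /e/ and /i/, so it voices to [b]. /f/ is a voiceless obstruent between vowels /e/ and /e/, so it voices to [v]. /t/ is a voiceless obstruent between vowels /e/ and /e/, so it voices to [d]. → [jebievedeo].
/detukihuxafosaatn/: /t/ is a voiceless obstruent between vowels /e/ and /u/, so it voices to [d]. /k/ is a voiceless obstruent between vowels /u/ and /i/, so it voices to [g]. /f/ is a voiceless obstruent between vowels /a/ and /o/, so it voices to [v]. /s/ is a voiceless obstruent between vowels /o/ and /a/, so it voices to [z]. → [dedugihuxavozaatn].
/xrolejekkugonhihz/: the rule's environment is not met; surfaces unchanged as [xrolejekkugonhihz].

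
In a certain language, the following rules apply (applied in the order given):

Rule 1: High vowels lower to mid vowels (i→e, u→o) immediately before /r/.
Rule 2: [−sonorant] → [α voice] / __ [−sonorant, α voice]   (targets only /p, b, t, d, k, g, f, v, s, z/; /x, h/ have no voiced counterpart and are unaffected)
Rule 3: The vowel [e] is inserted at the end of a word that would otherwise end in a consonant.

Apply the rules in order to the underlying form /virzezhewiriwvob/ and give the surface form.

verzesheweriwvobe

Rule 1 (pre-rhotic lowering): /i/ is a high vowel immediately before /r/, so it lowers to [e]. /i/ is a high vowel immediately before /r/, so it lowers to [e]. /virzezhewiriwvob/ → verzezheweriwvob.
Rule 2 (regressive voicing assimilation): /z/ precedes the voiceless obstruent /h/, so it devoices to [s] by assimilation. /verzezheweriwvob/ → verzesheweriwvob.
Rule 3 (final e-epenthesis): the form ends in the consonant /b/, so [e] is inserted word-finally. /verzesheweriwvob/ → verzesheweriwvobe.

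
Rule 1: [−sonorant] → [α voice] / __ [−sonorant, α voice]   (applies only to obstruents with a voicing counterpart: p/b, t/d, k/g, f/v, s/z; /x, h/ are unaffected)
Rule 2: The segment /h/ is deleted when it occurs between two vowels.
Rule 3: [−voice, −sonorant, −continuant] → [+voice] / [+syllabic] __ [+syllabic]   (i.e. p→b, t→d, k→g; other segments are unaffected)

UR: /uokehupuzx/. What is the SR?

uogeubusx

Rule 1 (regressive voicing assimilation): /z/ precedes the voiceless obstruent /x/, so it devoices to [s] by assimilation. /uokehupuzx/ → uokehupusx.
Rule 2 (intervocalic h-deletion): /h/ occurs between vowels /e/ and /u/, so it deletes. /uokehupusx/ → uokeupusx.
Rule 3 (intervocalic voicing): /k/ is a voiceless stop between vowels /o/ and /e/, so it voices to [g]. /p/ is a voiceless stop between vowels /u/ and /u/, so it voices to [b]. /uokeupusx/ → uogeubusx.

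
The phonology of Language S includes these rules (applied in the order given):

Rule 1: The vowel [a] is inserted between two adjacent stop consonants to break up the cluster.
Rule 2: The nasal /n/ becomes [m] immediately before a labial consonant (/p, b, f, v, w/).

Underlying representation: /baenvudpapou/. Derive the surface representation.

Rule 1 (stop-cluster a-epenthesis): /d/ and /p/ form a stop–stop cluster, so [a] is inserted between them. /baenvudpapou/ → baenvudapapou.
Rule 2 (nasal place assimilation): /n/ precedes the labial consonant /v/, so it assimilates in place to [m]. /baenvudapapou/ → baemvudapapou.

baemvudapapou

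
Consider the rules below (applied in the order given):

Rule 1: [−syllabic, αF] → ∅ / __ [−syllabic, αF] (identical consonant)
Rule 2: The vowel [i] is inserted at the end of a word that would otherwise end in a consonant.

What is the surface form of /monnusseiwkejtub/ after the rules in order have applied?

Rule 1 (degemination): /nn/ is a geminate; the first /n/ deletes. /ss/ is a geminate; the first /s/ deletes. /monnusseiwkejtub/ → monuseiwkejtub.
Rule 2 (final i-epenthesis): the form ends in the consonant /b/, so [i] is inserted word-finally. /monuseiwkejtub/ → monuseiwkejtubi.

monuseiwkejtubi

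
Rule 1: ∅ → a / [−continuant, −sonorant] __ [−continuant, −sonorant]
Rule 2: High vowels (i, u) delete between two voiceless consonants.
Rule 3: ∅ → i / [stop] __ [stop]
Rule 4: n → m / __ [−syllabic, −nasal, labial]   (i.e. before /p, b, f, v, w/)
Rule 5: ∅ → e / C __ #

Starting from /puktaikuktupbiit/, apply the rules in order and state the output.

pikataikikatipabiite

Rule 1 (stop-cluster a-epenthesis): /k/ and /t/ form a stop–stop cluster, so [a] is inserted between them. /k/ and /t/ form a stop–stop cluster, so [a] is inserted between them. /p/ and /b/ form a stop–stop cluster, so [a] is inserted between them. /puktaikuktupbiit/ → pukataikukatupabiit.
Rule 2 (high vowel syncope): /u/ is a high vowel flanked by voiceless consonants /p/ and /k/, so it deletes. /u/ is a high vowel flanked by voiceless consonants /k/ and /k/, so it deletes. /u/ is a high vowel flanked by voiceless consonants /t/ and /p/, so it deletes. /pukataikukatupabiit/ → pkataikkatpabiit.
Rule 3 (stop-cluster i-epenthesis): /p/ and /k/ form a stop–stop cluster, so [i] is inserted between them. /k/ and /k/ form a stop–stop cluster, so [i] is inserted between them. /t/ and /p/ form a stop–stop cluster, so [i] is inserted between them. /pkataikkatpabiit/ → pikataikikatipabiit.
Rule 4 (nasal place assimilation): no segment meets the environment; /pikataikikatipabiit/ is unchanged.
Rule 5 (final e-epenthesis): the form ends in the consonant /t/, so [e] is inserted word-finally. /pikataikikatipabiit/ → pikataikikatipabiite.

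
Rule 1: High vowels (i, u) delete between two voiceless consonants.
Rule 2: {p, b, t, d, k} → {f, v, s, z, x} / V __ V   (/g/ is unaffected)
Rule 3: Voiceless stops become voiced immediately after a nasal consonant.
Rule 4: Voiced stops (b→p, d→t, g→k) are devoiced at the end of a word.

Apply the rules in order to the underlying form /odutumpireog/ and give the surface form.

Rule 1 (high vowel syncope): no segment meets the environment; /odutumpireog/ is unchanged.
Rule 2 (intervocalic spirantization): /d/ is a stop between vowels /o/ and /u/, so it spirantizes to the fricative [z]. /t/ is a stop between vowels /u/ and /u/, so it spirantizes to the fricative [s]. /odutumpireog/ → ozusumpireog.
Rule 3 (post-nasal voicing): /p/ is a voiceless stop immediately after the nasal /m/, so it voices to [b]. /ozusumpireog/ → ozusumbireog.
Rule 4 (final devoicing): /g/ is a voiced stop in word-final position, so it devoices to [k]. /ozusumbireog/ → ozusumbireok.

ozusumbireok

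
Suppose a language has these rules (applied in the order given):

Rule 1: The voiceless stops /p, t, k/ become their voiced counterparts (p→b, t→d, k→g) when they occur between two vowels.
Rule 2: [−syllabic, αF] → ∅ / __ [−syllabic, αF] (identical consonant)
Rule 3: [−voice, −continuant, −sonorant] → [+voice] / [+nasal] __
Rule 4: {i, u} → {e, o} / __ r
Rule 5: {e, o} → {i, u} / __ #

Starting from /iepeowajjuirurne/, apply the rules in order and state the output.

iebeowajuerorni

Rule 1 (intervocalic voicing): /p/ is a voiceless stop between vowels /e/ and /e/, so it voices to [b]. /iepeowajjuirurne/ → iebeowajjuirurne.
Rule 2 (degemination): /jj/ is a geminate; the first /j/ deletes. /iebeowajjuirurne/ → iebeowajuirurne.
Rule 3 (post-nasal voicing): no segment meets the environment; /iebeowajuirurne/ is unchanged.
Rule 4 (pre-rhotic lowering): /i/ is a high vowel immediately before /r/, so it lowers to [e]. /u/ is a high vowel immediately before /r/, so it lowers to [o]. /iebeowajuirurne/ → iebeowajuerorne.
Rule 5 (final vowel raising): /e/ is a mid vowel in word-final position, so it raises to [i]. /iebeowajuerorne/ → iebeowajuerorni.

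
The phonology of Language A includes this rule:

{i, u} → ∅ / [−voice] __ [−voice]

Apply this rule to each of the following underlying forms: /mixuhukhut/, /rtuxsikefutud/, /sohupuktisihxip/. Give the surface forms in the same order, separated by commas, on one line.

/mixuhukhut/: /u/ is a high vowel flanked by voiceless consonants /x/ and /h/, so it deletes. /u/ is a high vowel flanked by voiceless consonants /h/ and /k/, so it deletes. /u/ is a high vowel flanked by voiceless consonants /h/ and /t/, so it deletes. → [mixhkht].
/rtuxsikefutud/: /u/ is a high vowel flanked by voiceless consonants /t/ and /x/, so it deletes. /i/ is a high vowel flanked by voiceless consonants /s/ and /k/, so it deletes. /u/ is a high vowel flanked by voiceless consonants /f/ and /t/, so it deletes. → [rtxskeftud].
/sohupuktisihxip/: /u/ is a high vowel flanked by voiceless consonants /h/ and /p/, so it deletes. /u/ is a high vowel flanked by voiceless consonants /p/ and /k/, so it deletes. /i/ is a high vowel flanked by voiceless consonants /t/ and /s/, so it deletes. /i/ is a high vowel flanked by voiceless consonants /s/ and /h/, so it deletes. /i/ is a high vowel flanked by voiceless consonants /x/ and /p/, so it deletes. → [sohpktshxp].

mixhkht, rtxskeftud, sohpktshxp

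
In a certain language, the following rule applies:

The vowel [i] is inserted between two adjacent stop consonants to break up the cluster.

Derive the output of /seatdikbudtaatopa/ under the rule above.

/t/ and /d/ form a stop–stop cluster, so [i] is inserted between them.
/k/ and /b/ form a stop–stop cluster, so [i] is inserted between them.
/d/ and /t/ form a stop–stop cluster, so [i] is inserted between them.
Surface form: [seatidikibuditaatopa].

seatidikibuditaatopa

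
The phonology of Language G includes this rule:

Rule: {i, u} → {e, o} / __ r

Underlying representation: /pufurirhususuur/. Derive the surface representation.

/u/ is a high vowel immediately before /r/, so it lowers to [o].
/i/ is a high vowel immediately before /r/, so it lowers to [e].
/u/ is a high vowel immediately before /r/, so it lowers to [o].
The other instances of /u/ do not occur in the required environment and remain unchanged.
Surface form: [puforerhususuor].

puforerhususuor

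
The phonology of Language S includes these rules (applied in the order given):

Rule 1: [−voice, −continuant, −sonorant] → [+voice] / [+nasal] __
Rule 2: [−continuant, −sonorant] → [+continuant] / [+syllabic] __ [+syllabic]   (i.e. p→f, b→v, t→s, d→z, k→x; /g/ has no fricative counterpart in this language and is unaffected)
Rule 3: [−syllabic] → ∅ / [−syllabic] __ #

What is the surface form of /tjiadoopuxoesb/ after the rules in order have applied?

Rule 1 (post-nasal voicing): no segment meets the environment; /tjiadoopuxoesb/ is unchanged.
Rule 2 (intervocalic spirantization): /d/ is a stop between vowels /a/ and /o/, so it spirantizes to the fricative [z]. /p/ is a stop between vowels /o/ and /u/, so it spirantizes to the fricative [f]. /tjiadoopuxoesb/ → tjiazoofuxoesb.
Rule 3 (final cluster simplification): /b/ is the second consonant of a word-final cluster /sb/, so it deletes. /tjiazoofuxoesb/ → tjiazoofuxoes.

tjiazoofuxoes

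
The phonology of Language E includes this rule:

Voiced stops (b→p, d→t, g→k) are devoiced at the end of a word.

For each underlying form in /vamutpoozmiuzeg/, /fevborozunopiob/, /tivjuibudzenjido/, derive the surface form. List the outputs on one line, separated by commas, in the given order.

/vamutpoozmiuzeg/: /g/ is a voiced stop in word-final position, so it devoices to [k]. → [vamutpoozmiuzek].
/fevborozunopiob/: /b/ is a voiced stop in word-final position, so it devoices to [p]. → [fevborozunopiop].
/tivjuibudzenjido/: the rule's environment is not met; surfaces unchanged as [tivjuibudzenjido].

vamutpoozmiuzek, fevborozunopiop, tivjuibudzenjido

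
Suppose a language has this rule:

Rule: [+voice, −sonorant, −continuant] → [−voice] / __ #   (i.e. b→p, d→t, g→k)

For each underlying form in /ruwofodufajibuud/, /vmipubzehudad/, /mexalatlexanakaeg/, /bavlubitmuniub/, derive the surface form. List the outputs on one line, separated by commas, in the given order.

ruwofodufajibuut, vmipubzehudat, mexalatlexanakaek, bavlubitmuniup

/ruwofodufajibuud/: /d/ is a voiced stop in word-final position, so it devoices to [t]. → [ruwofodufajibuut].
/vmipubzehudad/: /d/ is a voiced stop in word-final position, so it devoices to [t]. → [vmipubzehudat].
/mexalatlexanakaeg/: /g/ is a voiced stop in word-final position, so it devoices to [k]. → [mexalatlexanakaek].
/bavlubitmuniub/: /b/ is a voiced stop in word-final position, so it devoices to [p]. → [bavlubitmuniup].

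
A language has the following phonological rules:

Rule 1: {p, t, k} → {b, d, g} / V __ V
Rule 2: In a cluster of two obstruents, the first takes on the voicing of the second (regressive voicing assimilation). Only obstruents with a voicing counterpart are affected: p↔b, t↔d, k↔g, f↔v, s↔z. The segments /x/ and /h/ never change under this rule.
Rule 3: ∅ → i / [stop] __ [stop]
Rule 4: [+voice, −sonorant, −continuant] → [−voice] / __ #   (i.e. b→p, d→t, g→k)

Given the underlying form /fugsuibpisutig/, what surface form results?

Rule 1 (intervocalic voicing): /t/ is a voiceless stop between vowels /u/ and /i/, so it voices to [d]. /fugsuibpisutig/ → fugsuibpisudig.
Rule 2 (regressive voicing assimilation): /g/ precedes the voiceless obstruent /s/, so it devoices to [k] by assimilation. /b/ precedes the voiceless obstruent /p/, so it devoices to [p] by assimilation. /fugsuibpisudig/ → fuksuippisudig.
Rule 3 (stop-cluster i-epenthesis): /p/ and /p/ form a stop–stop cluster, so [i] is inserted between them. /fuksuippisudig/ → fuksuipipisudig.
Rule 4 (final devoicing): /g/ is a voiced stop in word-final position, so it devoices to [k]. /fuksuipipisudig/ → fuksuipipisudik.

fuksuipipisudik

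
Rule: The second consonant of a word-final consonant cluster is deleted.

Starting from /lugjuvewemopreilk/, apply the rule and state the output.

/k/ is the second consonant of a word-final cluster /lk/, so it deletes.
The other instances of /l/, /g/, /j/, /v/, /w/, /m/, /p/, /r/ do not occur in the required environment and remain unchanged.
Surface form: [lugjuvewemopreil].

lugjuvewemopreil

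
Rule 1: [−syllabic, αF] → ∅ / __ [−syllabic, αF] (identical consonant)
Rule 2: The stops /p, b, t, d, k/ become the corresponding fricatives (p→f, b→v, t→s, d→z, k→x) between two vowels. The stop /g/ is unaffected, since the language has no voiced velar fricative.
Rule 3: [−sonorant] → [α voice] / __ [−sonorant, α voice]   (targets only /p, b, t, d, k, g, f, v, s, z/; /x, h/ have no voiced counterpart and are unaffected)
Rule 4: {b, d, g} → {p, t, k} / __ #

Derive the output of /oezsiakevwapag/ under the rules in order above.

oessiaxevwafak

Rule 1 (degemination): no segment meets the environment; /oezsiakevwapag/ is unchanged.
Rule 2 (intervocalic spirantization): /k/ is a stop between vowels /a/ and /e/, so it spirantizes to the fricative [x]. /p/ is a stop between vowels /a/ and /a/, so it spirantizes to the fricative [f]. /oezsiakevwapag/ → oezsiaxevwafag.
Rule 3 (regressive voicing assimilation): /z/ precedes the voiceless obstruent /s/, so it devoices to [s] by assimilation. /oezsiaxevwafag/ → oessiaxevwafag.
Rule 4 (final devoicing): /g/ is a voiced stop in word-final position, so it devoices to [k]. /oessiaxevwafag/ → oessiaxevwafak.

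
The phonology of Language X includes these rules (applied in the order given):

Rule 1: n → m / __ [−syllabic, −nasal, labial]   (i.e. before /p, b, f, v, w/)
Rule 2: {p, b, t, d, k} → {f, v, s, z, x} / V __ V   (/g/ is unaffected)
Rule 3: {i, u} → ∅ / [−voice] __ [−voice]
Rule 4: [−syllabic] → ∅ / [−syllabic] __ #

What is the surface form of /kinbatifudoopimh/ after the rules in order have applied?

kimbasfuzoofim

Rule 1 (nasal place assimilation): /n/ precedes the labial consonant /b/, so it assimilates in place to [m]. /kinbatifudoopimh/ → kimbatifudoopimh.
Rule 2 (intervocalic spirantization): /t/ is a stop between vowels /a/ and /i/, so it spirantizes to the fricative [s]. /d/ is a stop between vowels /u/ and /o/, so it spirantizes to the fricative [z]. /p/ is a stop between vowels /o/ and /i/, so it spirantizes to the fricative [f]. /kimbatifudoopimh/ → kimbasifuzoofimh.
Rule 3 (high vowel syncope): /i/ is a high vowel flanked by voiceless consonants /s/ and /f/, so it deletes. /kimbasifuzoofimh/ → kimbasfuzoofimh.
Rule 4 (final cluster simplification): /h/ is the second consonant of a word-final cluster /mh/, so it deletes. /kimbasfuzoofimh/ → kimbasfuzoofim.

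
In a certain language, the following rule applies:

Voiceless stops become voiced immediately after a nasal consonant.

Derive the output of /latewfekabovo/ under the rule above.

latewfekabovo

No segment of /latewfekabovo/ meets the structural description of the rule, so the form surfaces unchanged.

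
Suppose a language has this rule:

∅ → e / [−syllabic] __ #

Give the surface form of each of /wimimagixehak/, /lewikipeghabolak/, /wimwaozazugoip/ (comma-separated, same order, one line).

/wimimagixehak/: the form ends in the consonant /k/, so [e] is inserted word-finally. → [wimimagixehake].
/lewikipeghabolak/: the form ends in the consonant /k/, so [e] is inserted word-finally. → [lewikipeghabolake].
/wimwaozazugoip/: the form ends in the consonant /p/, so [e] is inserted word-finally. → [wimwaozazugoipe].

wimimagixehake, lewikipeghabolake, wimwaozazugoipe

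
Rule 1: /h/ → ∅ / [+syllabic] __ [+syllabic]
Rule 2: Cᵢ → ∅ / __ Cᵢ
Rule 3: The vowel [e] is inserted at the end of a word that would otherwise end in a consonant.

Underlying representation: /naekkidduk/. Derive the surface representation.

Rule 1 (intervocalic h-deletion): no segment meets the environment; /naekkidduk/ is unchanged.
Rule 2 (degemination): /kk/ is a geminate; the first /k/ deletes. /dd/ is a geminate; the first /d/ deletes. /naekkidduk/ → naekiduk.
Rule 3 (final e-epenthesis): the form ends in the consonant /k/, so [e] is inserted word-finally. /naekiduk/ → naekiduke.

naekiduke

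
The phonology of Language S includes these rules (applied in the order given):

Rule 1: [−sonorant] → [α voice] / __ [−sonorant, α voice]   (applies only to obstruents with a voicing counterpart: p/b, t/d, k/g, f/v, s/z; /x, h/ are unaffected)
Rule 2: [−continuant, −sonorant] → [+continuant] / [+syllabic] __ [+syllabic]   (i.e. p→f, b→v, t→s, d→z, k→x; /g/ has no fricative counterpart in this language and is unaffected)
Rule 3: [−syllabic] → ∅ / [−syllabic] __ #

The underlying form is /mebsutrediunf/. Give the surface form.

mepsutreziun

Rule 1 (regressive voicing assimilation): /b/ precedes the voiceless obstruent /s/, so it devoices to [p] by assimilation. /mebsutrediunf/ → mepsutrediunf.
Rule 2 (intervocalic spirantization): /d/ is a stop between vowels /e/ and /i/, so it spirantizes to the fricative [z]. /mepsutrediunf/ → mepsutreziunf.
Rule 3 (final cluster simplification): /f/ is the second consonant of a word-final cluster /nf/, so it deletes. /mepsutreziunf/ → mepsutreziun.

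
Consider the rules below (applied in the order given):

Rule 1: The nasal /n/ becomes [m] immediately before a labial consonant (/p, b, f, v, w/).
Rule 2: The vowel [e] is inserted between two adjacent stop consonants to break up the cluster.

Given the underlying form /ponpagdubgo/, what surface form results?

pompagedubego

Rule 1 (nasal place assimilation): /n/ precedes the labial consonant /p/, so it assimilates in place to [m]. /ponpagdubgo/ → pompagdubgo.
Rule 2 (stop-cluster e-epenthesis): /g/ and /d/ form a stop–stop cluster, so [e] is inserted between them. /b/ and /g/ form a stop–stop cluster, so [e] is inserted between them. /pompagdubgo/ → pompagedubego.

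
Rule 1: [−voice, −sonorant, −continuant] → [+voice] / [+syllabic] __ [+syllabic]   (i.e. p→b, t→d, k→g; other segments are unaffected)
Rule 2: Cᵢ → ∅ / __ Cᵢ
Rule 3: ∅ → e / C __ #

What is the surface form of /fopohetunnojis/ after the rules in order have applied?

fobohedunojise

Rule 1 (intervocalic voicing): /p/ is a voiceless stop between vowels /o/ and /o/, so it voices to [b]. /t/ is a voiceless stop between vowels /e/ and /u/, so it voices to [d]. /fopohetunnojis/ → fobohedunnojis.
Rule 2 (degemination): /nn/ is a geminate; the first /n/ deletes. /fobohedunnojis/ → fobohedunojis.
Rule 3 (final e-epenthesis): the form ends in the consonant /s/, so [e] is inserted word-finally. /fobohedunojis/ → fobohedunojise.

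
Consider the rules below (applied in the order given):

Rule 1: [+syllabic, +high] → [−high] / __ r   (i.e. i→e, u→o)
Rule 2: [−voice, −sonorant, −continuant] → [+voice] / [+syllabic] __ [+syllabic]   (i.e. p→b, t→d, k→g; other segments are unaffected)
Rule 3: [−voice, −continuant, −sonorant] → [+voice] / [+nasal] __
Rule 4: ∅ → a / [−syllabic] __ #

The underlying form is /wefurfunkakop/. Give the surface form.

Rule 1 (pre-rhotic lowering): /u/ is a high vowel immediately before /r/, so it lowers to [o]. /wefurfunkakop/ → weforfunkakop.
Rule 2 (intervocalic voicing): /k/ is a voiceless stop between vowels /a/ and /o/, so it voices to [g]. /weforfunkakop/ → weforfunkagop.
Rule 3 (post-nasal voicing): /k/ is a voiceless stop immediately after the nasal /n/, so it voices to [g]. /weforfunkagop/ → weforfungagop.
Rule 4 (final a-epenthesis): the form ends in the consonant /p/, so [a] is inserted word-finally. /weforfungagop/ → weforfungagopa.

weforfungagopa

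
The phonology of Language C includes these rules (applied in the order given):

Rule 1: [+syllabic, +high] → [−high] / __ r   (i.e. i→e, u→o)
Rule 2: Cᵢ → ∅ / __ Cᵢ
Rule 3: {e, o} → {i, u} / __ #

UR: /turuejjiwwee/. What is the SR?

toruejiwei

Rule 1 (pre-rhotic lowering): /u/ is a high vowel immediately before /r/, so it lowers to [o]. /turuejjiwwee/ → toruejjiwwee.
Rule 2 (degemination): /jj/ is a geminate; the first /j/ deletes. /ww/ is a geminate; the first /w/ deletes. /toruejjiwwee/ → toruejiwee.
Rule 3 (final vowel raising): /e/ is a mid vowel in word-final position, so it raises to [i]. /toruejiwee/ → toruejiwei.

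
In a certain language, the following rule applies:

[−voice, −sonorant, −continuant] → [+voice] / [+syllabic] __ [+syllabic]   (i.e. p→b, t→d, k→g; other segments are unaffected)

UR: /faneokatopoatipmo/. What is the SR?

/k/ is a voiceless stop between vowels /o/ and /a/, so it voices to [g].
/t/ is a voiceless stop between vowels /a/ and /o/, so it voices to [d].
/p/ is a voiceless stop between vowels /o/ and /o/, so it voices to [b].
/t/ is a voiceless stop between vowels /a/ and /i/, so it voices to [d].
The other instance of /p/ does not occur in the required environment and remains unchanged.
Surface form: [faneogadoboadipmo].

faneogadoboadipmo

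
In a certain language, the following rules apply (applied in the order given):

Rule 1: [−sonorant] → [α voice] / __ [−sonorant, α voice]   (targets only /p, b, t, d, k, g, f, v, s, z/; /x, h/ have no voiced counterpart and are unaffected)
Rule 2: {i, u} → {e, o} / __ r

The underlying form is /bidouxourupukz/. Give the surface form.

bidouxoorupugz

Rule 1 (regressive voicing assimilation): /k/ precedes the voiced obstruent /z/, so it voices to [g] by assimilation. /bidouxourupukz/ → bidouxourupugz.
Rule 2 (pre-rhotic lowering): /u/ is a high vowel immediately before /r/, so it lowers to [o]. /bidouxourupugz/ → bidouxoorupugz.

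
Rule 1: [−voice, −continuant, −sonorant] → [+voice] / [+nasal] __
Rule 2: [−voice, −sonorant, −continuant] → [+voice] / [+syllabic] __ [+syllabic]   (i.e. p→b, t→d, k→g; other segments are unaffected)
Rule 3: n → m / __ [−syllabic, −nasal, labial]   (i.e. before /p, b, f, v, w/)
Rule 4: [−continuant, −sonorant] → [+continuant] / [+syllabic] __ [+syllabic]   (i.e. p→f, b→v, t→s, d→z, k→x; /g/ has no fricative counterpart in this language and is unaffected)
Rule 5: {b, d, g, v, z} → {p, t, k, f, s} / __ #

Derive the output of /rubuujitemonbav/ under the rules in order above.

Rule 1 (post-nasal voicing): no segment meets the environment; /rubuujitemonbav/ is unchanged.
Rule 2 (intervocalic voicing): /t/ is a voiceless stop between vowels /i/ and /e/, so it voices to [d]. /rubuujitemonbav/ → rubuujidemonbav.
Rule 3 (nasal place assimilation): /n/ precedes the labial consonant /b/, so it assimilates in place to [m]. /rubuujidemonbav/ → rubuujidemombav.
Rule 4 (intervocalic spirantization): /b/ is a stop between vowels /u/ and /u/, so it spirantizes to the fricative [v]. /d/ is a stop between vowels /i/ and /e/, so it spirantizes to the fricative [z]. /rubuujidemombav/ → ruvuujizemombav.
Rule 5 (final devoicing): /v/ is a voiced obstruent in word-final position, so it devoices to [f]. /ruvuujizemombav/ → ruvuujizemombaf.

ruvuujizemombaf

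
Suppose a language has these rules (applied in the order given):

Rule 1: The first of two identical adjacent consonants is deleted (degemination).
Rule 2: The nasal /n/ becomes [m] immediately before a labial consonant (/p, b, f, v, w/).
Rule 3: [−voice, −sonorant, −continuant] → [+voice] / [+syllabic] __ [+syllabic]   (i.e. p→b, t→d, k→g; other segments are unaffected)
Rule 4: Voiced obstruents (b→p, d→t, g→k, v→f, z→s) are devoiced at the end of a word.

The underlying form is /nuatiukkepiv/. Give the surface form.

nuadiugebif

Rule 1 (degemination): /kk/ is a geminate; the first /k/ deletes. /nuatiukkepiv/ → nuatiukepiv.
Rule 2 (nasal place assimilation): no segment meets the environment; /nuatiukepiv/ is unchanged.
Rule 3 (intervocalic voicing): /t/ is a voiceless stop between vowels /a/ and /i/, so it voices to [d]. /k/ is a voiceless stop between vowels /u/ and /e/, so it voices to [g]. /p/ is a voiceless stop between vowels /e/ and /i/, so it voices to [b]. /nuatiukepiv/ → nuadiugebiv.
Rule 4 (final devoicing): /v/ is a voiced obstruent in word-final position, so it devoices to [f]. /nuadiugebiv/ → nuadiugebif.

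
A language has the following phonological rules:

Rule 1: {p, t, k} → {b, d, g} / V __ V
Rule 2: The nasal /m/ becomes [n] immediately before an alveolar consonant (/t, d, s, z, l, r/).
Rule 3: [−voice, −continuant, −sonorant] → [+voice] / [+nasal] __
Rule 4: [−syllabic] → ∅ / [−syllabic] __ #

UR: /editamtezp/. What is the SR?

Rule 1 (intervocalic voicing): /t/ is a voiceless stop between vowels /i/ and /a/, so it voices to [d]. /editamtezp/ → edidamtezp.
Rule 2 (nasal place assimilation): /m/ precedes the alveolar consonant /t/, so it assimilates in place to [n]. /edidamtezp/ → edidantezp.
Rule 3 (post-nasal voicing): /t/ is a voiceless stop immediately after the nasal /n/, so it voices to [d]. /edidantezp/ → edidandezp.
Rule 4 (final cluster simplification): /p/ is the second consonant of a word-final cluster /zp/, so it deletes. /edidandezp/ → edidandez.

edidandez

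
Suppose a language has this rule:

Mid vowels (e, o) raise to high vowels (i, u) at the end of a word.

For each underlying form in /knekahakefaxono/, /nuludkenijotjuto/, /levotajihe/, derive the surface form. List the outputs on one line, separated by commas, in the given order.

/knekahakefaxono/: /o/ is a mid vowel in word-final position, so it raises to [u]. → [knekahakefaxonu].
/nuludkenijotjuto/: /o/ is a mid vowel in word-final position, so it raises to [u]. → [nuludkenijotjutu].
/levotajihe/: /e/ is a mid vowel in word-final position, so it raises to [i]. → [levotajihi].

knekahakefaxonu, nuludkenijotjutu, levotajihi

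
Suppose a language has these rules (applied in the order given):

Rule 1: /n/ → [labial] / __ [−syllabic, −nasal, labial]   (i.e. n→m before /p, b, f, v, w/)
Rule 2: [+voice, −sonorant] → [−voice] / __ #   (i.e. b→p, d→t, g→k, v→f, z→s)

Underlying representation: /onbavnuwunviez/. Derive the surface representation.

ombavnuwumvies

Rule 1 (nasal place assimilation): /n/ precedes the labial consonant /b/, so it assimilates in place to [m]. /n/ precedes the labial consonant /v/, so it assimilates in place to [m]. /onbavnuwunviez/ → ombavnuwumviez.
Rule 2 (final devoicing): /z/ is a voiced obstruent in word-final position, so it devoices to [s]. /ombavnuwumviez/ → ombavnuwumvies.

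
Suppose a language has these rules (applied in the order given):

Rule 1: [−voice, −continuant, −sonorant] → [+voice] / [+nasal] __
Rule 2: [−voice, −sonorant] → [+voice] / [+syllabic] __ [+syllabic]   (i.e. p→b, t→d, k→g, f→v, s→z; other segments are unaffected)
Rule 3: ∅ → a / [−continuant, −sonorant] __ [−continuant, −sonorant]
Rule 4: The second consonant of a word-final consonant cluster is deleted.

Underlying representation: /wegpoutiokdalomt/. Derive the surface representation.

Rule 1 (post-nasal voicing): /t/ is a voiceless stop immediately after the nasal /m/, so it voices to [d]. /wegpoutiokdalomt/ → wegpoutiokdalomd.
Rule 2 (intervocalic voicing): /t/ is a voiceless obstruent between vowels /u/ and /i/, so it voices to [d]. /wegpoutiokdalomd/ → wegpoudiokdalomd.
Rule 3 (stop-cluster a-epenthesis): /g/ and /p/ form a stop–stop cluster, so [a] is inserted between them. /k/ and /d/ form a stop–stop cluster, so [a] is inserted between them. /wegpoudiokdalomd/ → wegapoudiokadalomd.
Rule 4 (final cluster simplification): /d/ is the second consonant of a word-final cluster /md/, so it deletes. /wegapoudiokadalomd/ → wegapoudiokadalom.

wegapoudiokadalom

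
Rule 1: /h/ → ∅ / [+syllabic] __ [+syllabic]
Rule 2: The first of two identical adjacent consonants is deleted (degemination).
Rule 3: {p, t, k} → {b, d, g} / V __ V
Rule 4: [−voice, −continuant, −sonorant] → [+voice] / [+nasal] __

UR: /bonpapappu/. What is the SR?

bonbababu

Rule 1 (intervocalic h-deletion): no segment meets the environment; /bonpapappu/ is unchanged.
Rule 2 (degemination): /pp/ is a geminate; the first /p/ deletes. /bonpapappu/ → bonpapapu.
Rule 3 (intervocalic voicing): /p/ is a voiceless stop between vowels /a/ and /a/, so it voices to [b]. /p/ is a voiceless stop between vowels /a/ and /u/, so it voices to [b]. /bonpapapu/ → bonpababu.
Rule 4 (post-nasal voicing): /p/ is a voiceless stop immediately after the nasal /n/, so it voices to [b]. /bonpababu/ → bonbababu.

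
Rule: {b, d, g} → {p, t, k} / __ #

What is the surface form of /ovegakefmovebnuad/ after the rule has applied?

/d/ is a voiced stop in word-final position, so it devoices to [t].
Surface form: [ovegakefmovebnuat].

ovegakefmovebnuat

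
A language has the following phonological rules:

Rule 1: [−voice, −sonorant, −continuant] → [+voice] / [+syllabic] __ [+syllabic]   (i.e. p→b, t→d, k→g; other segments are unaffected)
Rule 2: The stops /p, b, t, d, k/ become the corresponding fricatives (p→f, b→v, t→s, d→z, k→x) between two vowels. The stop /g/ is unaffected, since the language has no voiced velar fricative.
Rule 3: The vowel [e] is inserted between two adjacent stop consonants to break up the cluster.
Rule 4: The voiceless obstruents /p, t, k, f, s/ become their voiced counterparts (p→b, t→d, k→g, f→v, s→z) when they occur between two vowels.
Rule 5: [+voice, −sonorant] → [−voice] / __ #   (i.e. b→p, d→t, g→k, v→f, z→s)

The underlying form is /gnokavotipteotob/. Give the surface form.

gnogavozibedeozop

Rule 1 (intervocalic voicing): /k/ is a voiceless stop between vowels /o/ and /a/, so it voices to [g]. /t/ is a voiceless stop between vowels /o/ and /i/, so it voices to [d]. /t/ is a voiceless stop between vowels /o/ and /o/, so it voices to [d]. /gnokavotipteotob/ → gnogavodipteodob.
Rule 2 (intervocalic spirantization): /d/ is a stop between vowels /o/ and /i/, so it spirantizes to the fricative [z]. /d/ is a stop between vowels /o/ and /o/, so it spirantizes to the fricative [z]. /gnogavodipteodob/ → gnogavozipteozob.
Rule 3 (stop-cluster e-epenthesis): /p/ and /t/ form a stop–stop cluster, so [e] is inserted between them. /gnogavozipteozob/ → gnogavozipeteozob.
Rule 4 (intervocalic voicing): /p/ is a voiceless obstruent between vowels /i/ and /e/, so it voices to [b]. /t/ is a voiceless obstruent between vowels /e/ and /e/, so it voices to [d]. /gnogavozipeteozob/ → gnogavozibedeozob.
Rule 5 (final devoicing): /b/ is a voiced obstruent in word-final position, so it devoices to [p]. /gnogavozibedeozob/ → gnogavozibedeozop.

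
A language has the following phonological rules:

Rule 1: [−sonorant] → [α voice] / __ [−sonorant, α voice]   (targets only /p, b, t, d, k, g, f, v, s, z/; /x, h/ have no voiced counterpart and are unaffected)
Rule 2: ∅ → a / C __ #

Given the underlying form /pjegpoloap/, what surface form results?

pjekpoloapa

Rule 1 (regressive voicing assimilation): /g/ precedes the voiceless obstruent /p/, so it devoices to [k] by assimilation. /pjegpoloap/ → pjekpoloap.
Rule 2 (final a-epenthesis): the form ends in the consonant /p/, so [a] is inserted word-finally. /pjekpoloap/ → pjekpoloapa.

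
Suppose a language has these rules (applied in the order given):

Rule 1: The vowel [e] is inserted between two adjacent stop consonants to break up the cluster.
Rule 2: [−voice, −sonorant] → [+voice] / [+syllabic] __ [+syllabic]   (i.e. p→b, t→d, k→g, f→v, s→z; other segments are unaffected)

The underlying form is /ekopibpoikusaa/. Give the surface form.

egobibeboiguzaa

Rule 1 (stop-cluster e-epenthesis): /b/ and /p/ form a stop–stop cluster, so [e] is inserted between them. /ekopibpoikusaa/ → ekopibepoikusaa.
Rule 2 (intervocalic voicing): /k/ is a voiceless obstruent between vowels /e/ and /o/, so it voices to [g]. /p/ is a voiceless obstruent between vowels /o/ and /i/, so it voices to [b]. /p/ is a voiceless obstruent between vowels /e/ and /o/, so it voices to [b]. /k/ is a voiceless obstruent between vowels /i/ and /u/, so it voices to [g]. /s/ is a voiceless obstruent between vowels /u/ and /a/, so it voices to [z]. /ekopibepoikusaa/ → egobibeboiguzaa.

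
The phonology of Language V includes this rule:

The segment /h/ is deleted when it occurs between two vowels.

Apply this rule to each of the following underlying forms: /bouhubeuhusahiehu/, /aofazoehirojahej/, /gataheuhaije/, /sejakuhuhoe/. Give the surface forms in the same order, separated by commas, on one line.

/bouhubeuhusahiehu/: /h/ occurs between vowels /u/ and /u/, so it deletes. /h/ occurs between vowels /u/ and /u/, so it deletes. /h/ occurs between vowels /a/ and /i/, so it deletes. /h/ occurs between vowels /e/ and /u/, so it deletes. → [bouubeuusaieu].
/aofazoehirojahej/: /h/ occurs between vowels /e/ and /i/, so it deletes. /h/ occurs between vowels /a/ and /e/, so it deletes. → [aofazoeirojaej].
/gataheuhaije/: /h/ occurs between vowels /a/ and /e/, so it deletes. /h/ occurs between vowels /u/ and /a/, so it deletes. → [gataeuaije].
/sejakuhuhoe/: /h/ occurs between vowels /u/ and /u/, so it deletes. /h/ occurs between vowels /u/ and /o/, so it deletes. → [sejakuuoe].

bouubeuusaieu, aofazoeirojaej, gataeuaije, sejakuuoe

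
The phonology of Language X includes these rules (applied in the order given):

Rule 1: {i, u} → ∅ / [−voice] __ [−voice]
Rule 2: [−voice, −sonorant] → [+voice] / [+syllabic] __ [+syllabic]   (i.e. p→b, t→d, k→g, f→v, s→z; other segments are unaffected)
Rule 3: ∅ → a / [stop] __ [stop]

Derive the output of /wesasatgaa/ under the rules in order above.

Rule 1 (high vowel syncope): no segment meets the environment; /wesasatgaa/ is unchanged.
Rule 2 (intervocalic voicing): /s/ is a voiceless obstruent between vowels /e/ and /a/, so it voices to [z]. /s/ is a voiceless obstruent between vowels /a/ and /a/, so it voices to [z]. /wesasatgaa/ → wezazatgaa.
Rule 3 (stop-cluster a-epenthesis): /t/ and /g/ form a stop–stop cluster, so [a] is inserted between them. /wezazatgaa/ → wezazatagaa.

wezazatagaa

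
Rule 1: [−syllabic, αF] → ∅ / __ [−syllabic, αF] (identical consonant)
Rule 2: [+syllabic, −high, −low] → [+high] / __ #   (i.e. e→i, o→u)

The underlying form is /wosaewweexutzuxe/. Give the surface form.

wosaeweexutzuxi

Rule 1 (degemination): /ww/ is a geminate; the first /w/ deletes. /wosaewweexutzuxe/ → wosaeweexutzuxe.
Rule 2 (final vowel raising): /e/ is a mid vowel in word-final position, so it raises to [i]. /wosaeweexutzuxe/ → wosaeweexutzuxi.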